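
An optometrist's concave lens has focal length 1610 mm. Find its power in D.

P = -0.621 D

For a concave lens, f = −1610 mm.
f = -161 cm = -1.61 m.
P = 1/f = 1/(-1.61 m) = -0.621 D.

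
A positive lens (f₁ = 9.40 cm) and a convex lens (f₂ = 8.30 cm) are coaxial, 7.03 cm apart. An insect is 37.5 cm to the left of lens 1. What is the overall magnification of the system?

m = -0.201

Lens 1: 1/d_i1 = 1/(9.40) − 1/(37.5) = 0.07972, so d_i1 = 12.54 cm; m₁ = −d_i1/d_o1 = -0.3344.
d_o2 = 7.03 − (12.54) = -5.510 cm (virtual object).
Lens 2: 1/d_i2 = 1/(8.30) − 1/(-5.510) = 0.3020, so d_i2 = 3.312 cm; m₂ = −d_i2/d_o2 = +0.6010.
m = m₁·m₂ = (-0.3344)(+0.6010) = -0.201.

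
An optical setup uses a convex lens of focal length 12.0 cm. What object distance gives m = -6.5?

m = −d_i/d_o ⇒ d_i = −m·d_o.
1/f = 1/d_o + 1/d_i = 1/d_o − 1/(m·d_o) = (1 − 1/m)/d_o, so d_o = f(1 − 1/m) = (12.00)(1 − 1/(-6.5)) = 13.8 cm.

13.8 cm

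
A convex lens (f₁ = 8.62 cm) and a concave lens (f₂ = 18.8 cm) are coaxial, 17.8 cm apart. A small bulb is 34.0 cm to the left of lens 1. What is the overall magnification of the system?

m = -0.255

Lens 1: 1/d_i1 = 1/(8.62) − 1/(34.0) = 0.08660, so d_i1 = 11.55 cm; m₁ = −d_i1/d_o1 = -0.3397.
d_o2 = 17.8 − (11.55) = 6.250 cm.
f₂ = −18.8 cm (diverging).
Lens 2: 1/d_i2 = 1/(-18.8) − 1/(6.250) = -0.2132, so d_i2 = -4.691 cm; m₂ = −d_i2/d_o2 = +0.7505.
m = m₁·m₂ = (-0.3397)(+0.7505) = -0.255.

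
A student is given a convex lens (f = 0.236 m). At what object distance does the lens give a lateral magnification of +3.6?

m = −d_i/d_o ⇒ d_i = −m·d_o.
1/f = 1/d_o + 1/d_i = 1/d_o − 1/(m·d_o) = (1 − 1/m)/d_o, so d_o = f(1 − 1/m) = (0.2360)(1 − 1/(+3.6)) = 0.170 m.

0.170 m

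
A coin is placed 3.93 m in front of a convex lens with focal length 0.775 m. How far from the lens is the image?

Lens equation: 1/v = 1/f − 1/u = 1/(0.7750) − 1/(3.93) = 1.290 − 0.2545 = 1.036, so v = 0.965 m.
The image is real, inverted and reduced, on the far side of the lens.

0.965 m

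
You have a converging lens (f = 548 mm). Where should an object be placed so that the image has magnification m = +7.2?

m = −d_i/d_o ⇒ d_i = −m·d_o.
1/f = 1/d_o + 1/d_i = 1/d_o − 1/(m·d_o) = (1 − 1/m)/d_o, so d_o = f(1 − 1/m) = (548.0)(1 − 1/(+7.2)) = 472 mm.

472 mm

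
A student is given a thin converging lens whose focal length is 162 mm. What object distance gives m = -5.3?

193 mm

m = −d_i/d_o ⇒ d_i = −m·d_o.
1/f = 1/d_o + 1/d_i = 1/d_o − 1/(m·d_o) = (1 − 1/m)/d_o, so d_o = f(1 − 1/m) = (162.0)(1 − 1/(-5.3)) = 193 mm.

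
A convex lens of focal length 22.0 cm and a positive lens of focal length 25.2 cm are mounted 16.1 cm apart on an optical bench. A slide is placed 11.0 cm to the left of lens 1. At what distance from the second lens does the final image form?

Lens 1: 1/d_i1 = 1/f₁ − 1/d_o1 = 1/(22.0) − 1/(11.0) = -0.04545, so d_i1 = -22.00 cm.
The intermediate image is 22.00 cm to the left of lens 1 (virtual), which is 16.1 − (-22.00) = 38.10 cm to the left of lens 2, so d_o2 = +38.10 cm.
Lens 2: 1/d_i2 = 1/f₂ − 1/d_o2 = 1/(25.2) − 1/(38.10) = 0.01344, so d_i2 = 74.4 cm.
The final image is real, 74.4 cm to the right of lens 2 (overall magnification ≈ -3.9).

74.4 cm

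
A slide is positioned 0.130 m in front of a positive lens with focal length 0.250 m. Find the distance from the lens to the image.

0.271 m

Lens equation: 1/v = 1/f − 1/u = 1/(0.2500) − 1/(0.130) = 4.000 − 7.692 = -3.692, so v = -0.271 m.
The image is virtual, upright and enlarged, on the same side as the object.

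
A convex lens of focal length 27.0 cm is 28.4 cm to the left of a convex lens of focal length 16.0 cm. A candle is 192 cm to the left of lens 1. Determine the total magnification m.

Lens 1: 1/d_i1 = 1/(27.0) − 1/(192) = 0.03183, so d_i1 = 31.42 cm; m₁ = −d_i1/d_o1 = -0.1636.
d_o2 = 28.4 − (31.42) = -3.020 cm (virtual object).
Lens 2: 1/d_i2 = 1/(16.0) − 1/(-3.020) = 0.3936, so d_i2 = 2.540 cm; m₂ = −d_i2/d_o2 = +0.8412.
m = m₁·m₂ = (-0.1636)(+0.8412) = -0.138.

m = -0.138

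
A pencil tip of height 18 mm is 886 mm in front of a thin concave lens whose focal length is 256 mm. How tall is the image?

4.04 mm

For a concave lens, f = -256 mm.
1/d_i = 1/f − 1/d_o = 1/(-256.0) − 1/(886) = -0.005035, so d_i = -198.6 mm.
m = −d_i/d_o = +0.2242.
|h_i| = |m|·h_o = 0.2242 × 18 = 4.04 mm. The image is virtual, upright and reduced, on the same side as the object.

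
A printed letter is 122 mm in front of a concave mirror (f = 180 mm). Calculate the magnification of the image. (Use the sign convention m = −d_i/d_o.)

1/d_i = 1/f − 1/d_o = 1/(180.0) − 1/(122) = -0.002641, so d_i = -378.6 mm.
m = −d_i/d_o = −(-378.6)/(122) = +3.10.
The image is virtual, upright and enlarged, behind the mirror.

m = +3.10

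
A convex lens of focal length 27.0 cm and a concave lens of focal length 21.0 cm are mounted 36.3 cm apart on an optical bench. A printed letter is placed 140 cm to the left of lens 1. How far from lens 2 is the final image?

Lens 1: 1/d_i1 = 1/f₁ − 1/d_o1 = 1/(27.0) − 1/(140) = 0.02989, so d_i1 = 33.45 cm.
The intermediate image is 33.45 cm to the right of lens 1, which is 36.3 − (33.45) = 2.850 cm to the left of lens 2, so d_o2 = +2.850 cm.
Lens 2 is diverging, so f₂ = −21.0 cm.
Lens 2: 1/d_i2 = 1/f₂ − 1/d_o2 = 1/(-21.0) − 1/(2.850) = -0.3985, so d_i2 = -2.51 cm.
The final image is virtual, 2.51 cm to the left of lens 2 (overall magnification ≈ -0.21).

2.51 cm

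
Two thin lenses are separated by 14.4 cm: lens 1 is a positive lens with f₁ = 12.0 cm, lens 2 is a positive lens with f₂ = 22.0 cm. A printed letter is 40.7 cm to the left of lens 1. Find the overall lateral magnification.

m = -0.374

Lens 1: 1/d_i1 = 1/(12.0) − 1/(40.7) = 0.05876, so d_i1 = 17.02 cm; m₁ = −d_i1/d_o1 = -0.4182.
d_o2 = 14.4 − (17.02) = -2.620 cm (virtual object).
Lens 2: 1/d_i2 = 1/(22.0) − 1/(-2.620) = 0.4271, so d_i2 = 2.341 cm; m₂ = −d_i2/d_o2 = +0.8936.
m = m₁·m₂ = (-0.4182)(+0.8936) = -0.374.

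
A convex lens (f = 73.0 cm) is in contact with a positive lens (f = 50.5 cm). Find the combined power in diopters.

P = +3.35 D

P₁ = 1/f₁ = 1/(0.730 m) = +1.370 D; P₂ = 1/f₂ = 1/(0.505 m) = +1.980 D.
For thin lenses in contact, P = P₁ + P₂ = (+1.370) + (+1.980) = +3.35 D.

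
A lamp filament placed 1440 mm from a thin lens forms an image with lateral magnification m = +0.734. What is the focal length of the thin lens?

f = -3970 mm (diverging)

m = −d_i/d_o ⇒ d_i = −m·d_o = −(+0.734)·(1440) = -1057 mm.
1/f = 1/d_o + 1/d_i = 1/(1440) + 1/(-1057) = -0.0002516, so f = -3970 mm.
Since f is negative, the thin lens is diverging.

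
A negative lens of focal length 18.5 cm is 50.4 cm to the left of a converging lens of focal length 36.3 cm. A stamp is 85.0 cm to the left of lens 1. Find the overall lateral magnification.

m = -0.221

f₁ = −18.5 cm (diverging).
Lens 1: 1/d_i1 = 1/(-18.5) − 1/(85.0) = -0.06582, so d_i1 = -15.19 cm; m₁ = −d_i1/d_o1 = +0.1787.
d_o2 = 50.4 − (-15.19) = 65.59 cm.
Lens 2: 1/d_i2 = 1/(36.3) − 1/(65.59) = 0.01230, so d_i2 = 81.29 cm; m₂ = −d_i2/d_o2 = -1.239.
m = m₁·m₂ = (+0.1787)(-1.239) = -0.221.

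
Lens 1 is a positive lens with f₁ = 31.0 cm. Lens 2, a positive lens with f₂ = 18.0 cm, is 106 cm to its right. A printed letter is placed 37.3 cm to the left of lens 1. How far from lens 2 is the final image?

Lens 1: 1/d_i1 = 1/f₁ − 1/d_o1 = 1/(31.0) − 1/(37.3) = 0.005448, so d_i1 = 183.5 cm.
The intermediate image is 183.5 cm to the right of lens 1, which lies 77.50 cm to the right of lens 2 — a virtual object — so d_o2 = −77.50 cm.
Lens 2: 1/d_i2 = 1/f₂ − 1/d_o2 = 1/(18.0) − 1/(-77.50) = 0.06846, so d_i2 = 14.6 cm.
The final image is real, 14.6 cm to the right of lens 2 (overall magnification ≈ -0.93).

14.6 cm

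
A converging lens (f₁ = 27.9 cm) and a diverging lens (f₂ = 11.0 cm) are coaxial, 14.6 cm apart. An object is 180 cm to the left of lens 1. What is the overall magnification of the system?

Lens 1: 1/d_i1 = 1/(27.9) − 1/(180) = 0.03029, so d_i1 = 33.02 cm; m₁ = −d_i1/d_o1 = -0.1834.
d_o2 = 14.6 − (33.02) = -18.42 cm (virtual object).
f₂ = −11.0 cm (diverging).
Lens 2: 1/d_i2 = 1/(-11.0) − 1/(-18.42) = -0.03662, so d_i2 = -27.31 cm; m₂ = −d_i2/d_o2 = -1.482.
m = m₁·m₂ = (-0.1834)(-1.482) = +0.272.

m = +0.272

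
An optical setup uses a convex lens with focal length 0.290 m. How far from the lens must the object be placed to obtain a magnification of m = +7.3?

m = −d_i/d_o ⇒ d_i = −m·d_o.
1/f = 1/d_o + 1/d_i = 1/d_o − 1/(m·d_o) = (1 − 1/m)/d_o, so d_o = f(1 − 1/m) = (0.2900)(1 − 1/(+7.3)) = 0.250 m.

0.250 m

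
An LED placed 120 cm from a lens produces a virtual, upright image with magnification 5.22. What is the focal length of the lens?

f = 148 cm (converging)

m = −d_i/d_o ⇒ d_i = −m·d_o = −(+5.22)·(120) = -626.4 cm.
1/f = 1/d_o + 1/d_i = 1/(120) + 1/(-626.4) = 0.006737, so f = 148 cm.
Since f is positive, the lens is converging.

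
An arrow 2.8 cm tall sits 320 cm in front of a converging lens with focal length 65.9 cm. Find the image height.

0.726 cm

1/d_i = 1/f − 1/d_o = 1/(65.90) − 1/(320) = 0.01205, so d_i = 82.99 cm.
m = −d_i/d_o = -0.2593.
|h_i| = |m|·h_o = 0.2593 × 2.8 = 0.726 cm. The image is real, inverted and reduced, on the far side of the lens.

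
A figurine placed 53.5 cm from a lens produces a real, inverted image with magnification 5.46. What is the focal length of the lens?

f = 45.2 cm (converging)

m = −d_i/d_o ⇒ d_i = −m·d_o = −(-5.46)·(53.5) = 292.1 cm.
1/f = 1/d_o + 1/d_i = 1/(53.5) + 1/(292.1) = 0.02212, so f = 45.2 cm.
Since f is positive, the lens is converging.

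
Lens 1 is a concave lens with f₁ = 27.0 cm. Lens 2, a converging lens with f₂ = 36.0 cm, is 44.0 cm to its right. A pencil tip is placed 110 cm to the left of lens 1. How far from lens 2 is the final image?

Lens 1 is diverging, so f₁ = −27.0 cm.
Lens 1: 1/d_i1 = 1/f₁ − 1/d_o1 = 1/(-27.0) − 1/(110) = -0.04613, so d_i1 = -21.68 cm.
The intermediate image is 21.68 cm to the left of lens 1 (virtual), which is 44.0 − (-21.68) = 65.68 cm to the left of lens 2, so d_o2 = +65.68 cm.
Lens 2: 1/d_i2 = 1/f₂ − 1/d_o2 = 1/(36.0) − 1/(65.68) = 0.01255, so d_i2 = 79.7 cm.
The final image is real, 79.7 cm to the right of lens 2 (overall magnification ≈ -0.24).

79.7 cm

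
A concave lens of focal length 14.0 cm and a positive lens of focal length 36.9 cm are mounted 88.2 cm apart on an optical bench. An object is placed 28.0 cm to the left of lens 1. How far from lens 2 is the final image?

Lens 1 is diverging, so f₁ = −14.0 cm.
Lens 1: 1/d_i1 = 1/f₁ − 1/d_o1 = 1/(-14.0) − 1/(28.0) = -0.1071, so d_i1 = -9.333 cm.
The intermediate image is 9.333 cm to the left of lens 1 (virtual), which is 88.2 − (-9.333) = 97.53 cm to the left of lens 2, so d_o2 = +97.53 cm.
Lens 2: 1/d_i2 = 1/f₂ − 1/d_o2 = 1/(36.9) − 1/(97.53) = 0.01685, so d_i2 = 59.4 cm.
The final image is real, 59.4 cm to the right of lens 2 (overall magnification ≈ -0.20).

59.4 cm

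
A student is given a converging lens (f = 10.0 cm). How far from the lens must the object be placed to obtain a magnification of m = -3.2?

13.1 cm

m = −d_i/d_o ⇒ d_i = −m·d_o.
1/f = 1/d_o + 1/d_i = 1/d_o − 1/(m·d_o) = (1 − 1/m)/d_o, so d_o = f(1 − 1/m) = (10.00)(1 − 1/(-3.2)) = 13.1 cm.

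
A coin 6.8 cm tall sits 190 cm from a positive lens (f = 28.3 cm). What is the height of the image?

1/d_i = 1/f − 1/d_o = 1/(28.30) − 1/(190) = 0.03007, so d_i = 33.25 cm.
m = −d_i/d_o = -0.1750.
|h_i| = |m|·h_o = 0.1750 × 6.8 = 1.19 cm. The image is real, inverted and reduced, on the far side of the lens.

1.19 cm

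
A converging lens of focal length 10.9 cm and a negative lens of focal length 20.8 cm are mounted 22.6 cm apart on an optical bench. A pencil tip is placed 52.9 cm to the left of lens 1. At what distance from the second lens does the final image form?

Lens 1: 1/d_i1 = 1/f₁ − 1/d_o1 = 1/(10.9) − 1/(52.9) = 0.07284, so d_i1 = 13.73 cm.
The intermediate image is 13.73 cm to the right of lens 1, which is 22.6 − (13.73) = 8.870 cm to the left of lens 2, so d_o2 = +8.870 cm.
Lens 2 is diverging, so f₂ = −20.8 cm.
Lens 2: 1/d_i2 = 1/f₂ − 1/d_o2 = 1/(-20.8) − 1/(8.870) = -0.1608, so d_i2 = -6.22 cm.
The final image is virtual, 6.22 cm to the left of lens 2 (overall magnification ≈ -0.18).

6.22 cm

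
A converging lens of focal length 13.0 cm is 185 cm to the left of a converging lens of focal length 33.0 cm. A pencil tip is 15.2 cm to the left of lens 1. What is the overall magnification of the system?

m = +3.14

Lens 1: 1/d_i1 = 1/(13.0) − 1/(15.2) = 0.01113, so d_i1 = 89.82 cm; m₁ = −d_i1/d_o1 = -5.909.
d_o2 = 185 − (89.82) = 95.18 cm.
Lens 2: 1/d_i2 = 1/(33.0) − 1/(95.18) = 0.01980, so d_i2 = 50.51 cm; m₂ = −d_i2/d_o2 = -0.5307.
m = m₁·m₂ = (-5.909)(-0.5307) = +3.14.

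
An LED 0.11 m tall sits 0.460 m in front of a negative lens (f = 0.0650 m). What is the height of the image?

0.0136 m

For a negative lens, f = -0.0650 m.
1/d_i = 1/f − 1/d_o = 1/(-0.06500) − 1/(0.460) = -17.56, so d_i = -0.05695 m.
m = −d_i/d_o = +0.1238.
|h_i| = |m|·h_o = 0.1238 × 0.11 = 0.0136 m. The image is virtual, upright and reduced, on the same side as the object.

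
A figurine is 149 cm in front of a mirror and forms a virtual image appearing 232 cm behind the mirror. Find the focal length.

Virtual image ⇒ d_i = −232 cm.
1/f = 1/d_o + 1/d_i = 1/(149) + 1/(-232) = 0.002401, so f = 416 cm.
Since f is positive, the mirror is concave.

f = 416 cm (concave)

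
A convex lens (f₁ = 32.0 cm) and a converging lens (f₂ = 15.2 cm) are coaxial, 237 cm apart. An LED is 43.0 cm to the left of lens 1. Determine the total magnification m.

Lens 1: 1/d_i1 = 1/(32.0) − 1/(43.0) = 0.007994, so d_i1 = 125.1 cm; m₁ = −d_i1/d_o1 = -2.909.
d_o2 = 237 − (125.1) = 111.9 cm.
Lens 2: 1/d_i2 = 1/(15.2) − 1/(111.9) = 0.05685, so d_i2 = 17.59 cm; m₂ = −d_i2/d_o2 = -0.1572.
m = m₁·m₂ = (-2.909)(-0.1572) = +0.457.

m = +0.457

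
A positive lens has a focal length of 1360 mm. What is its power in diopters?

f = 136 cm = 1.36 m.
P = 1/f = 1/(1.36 m) = +0.735 D.

P = +0.735 D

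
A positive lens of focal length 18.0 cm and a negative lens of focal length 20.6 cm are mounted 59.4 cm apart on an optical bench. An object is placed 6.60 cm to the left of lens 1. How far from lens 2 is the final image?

15.9 cm

Lens 1: 1/d_i1 = 1/f₁ − 1/d_o1 = 1/(18.0) − 1/(6.60) = -0.09596, so d_i1 = -10.42 cm.
The intermediate image is 10.42 cm to the left of lens 1 (virtual), which is 59.4 − (-10.42) = 69.82 cm to the left of lens 2, so d_o2 = +69.82 cm.
Lens 2 is diverging, so f₂ = −20.6 cm.
Lens 2: 1/d_i2 = 1/f₂ − 1/d_o2 = 1/(-20.6) − 1/(69.82) = -0.06287, so d_i2 = -15.9 cm.
The final image is virtual, 15.9 cm to the left of lens 2 (overall magnification ≈ 0.36).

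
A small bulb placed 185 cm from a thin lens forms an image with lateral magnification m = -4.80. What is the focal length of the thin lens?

f = 153 cm (converging)

m = −d_i/d_o ⇒ d_i = −m·d_o = −(-4.80)·(185) = 888.0 cm.
1/f = 1/d_o + 1/d_i = 1/(185) + 1/(888.0) = 0.006532, so f = 153 cm.
Since f is positive, the thin lens is converging.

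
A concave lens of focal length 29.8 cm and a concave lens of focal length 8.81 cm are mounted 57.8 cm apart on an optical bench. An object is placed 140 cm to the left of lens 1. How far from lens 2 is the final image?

Lens 1 is diverging, so f₁ = −29.8 cm.
Lens 1: 1/d_i1 = 1/f₁ − 1/d_o1 = 1/(-29.8) − 1/(140) = -0.04070, so d_i1 = -24.57 cm.
The intermediate image is 24.57 cm to the left of lens 1 (virtual), which is 57.8 − (-24.57) = 82.37 cm to the left of lens 2, so d_o2 = +82.37 cm.
Lens 2 is diverging, so f₂ = −8.81 cm.
Lens 2: 1/d_i2 = 1/f₂ − 1/d_o2 = 1/(-8.81) − 1/(82.37) = -0.1256, so d_i2 = -7.96 cm.
The final image is virtual, 7.96 cm to the left of lens 2 (overall magnification ≈ 0.017).

7.96 cm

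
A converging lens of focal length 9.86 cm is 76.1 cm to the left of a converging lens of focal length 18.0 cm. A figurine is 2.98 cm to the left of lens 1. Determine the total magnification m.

m = -0.414

Lens 1: 1/d_i1 = 1/(9.86) − 1/(2.98) = -0.2342, so d_i1 = -4.271 cm; m₁ = −d_i1/d_o1 = +1.433.
d_o2 = 76.1 − (-4.271) = 80.37 cm.
Lens 2: 1/d_i2 = 1/(18.0) − 1/(80.37) = 0.04311, so d_i2 = 23.19 cm; m₂ = −d_i2/d_o2 = -0.2886.
m = m₁·m₂ = (+1.433)(-0.2886) = -0.414.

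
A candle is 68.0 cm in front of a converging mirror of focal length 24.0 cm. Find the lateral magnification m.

m = -0.545

1/d_i = 1/f − 1/d_o = 1/(24.00) − 1/(68.0) = 0.02696, so d_i = 37.09 cm.
m = −d_i/d_o = −(37.09)/(68.0) = -0.545.
The image is real, inverted and reduced, in front of the mirror.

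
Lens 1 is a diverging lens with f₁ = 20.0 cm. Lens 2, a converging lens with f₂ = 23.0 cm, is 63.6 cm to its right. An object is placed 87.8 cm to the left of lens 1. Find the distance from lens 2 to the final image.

Lens 1 is diverging, so f₁ = −20.0 cm.
Lens 1: 1/d_i1 = 1/f₁ − 1/d_o1 = 1/(-20.0) − 1/(87.8) = -0.06139, so d_i1 = -16.29 cm.
The intermediate image is 16.29 cm to the left of lens 1 (virtual), which is 63.6 − (-16.29) = 79.89 cm to the left of lens 2, so d_o2 = +79.89 cm.
Lens 2: 1/d_i2 = 1/f₂ − 1/d_o2 = 1/(23.0) − 1/(79.89) = 0.03096, so d_i2 = 32.3 cm.
The final image is real, 32.3 cm to the right of lens 2 (overall magnification ≈ -0.075).

32.3 cm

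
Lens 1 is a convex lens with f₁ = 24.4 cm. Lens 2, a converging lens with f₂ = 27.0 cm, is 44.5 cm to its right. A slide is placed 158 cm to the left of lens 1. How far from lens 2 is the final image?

37.2 cm

Lens 1: 1/d_i1 = 1/f₁ − 1/d_o1 = 1/(24.4) − 1/(158) = 0.03465, so d_i1 = 28.86 cm.
The intermediate image is 28.86 cm to the right of lens 1, which is 44.5 − (28.86) = 15.64 cm to the left of lens 2, so d_o2 = +15.64 cm.
Lens 2: 1/d_i2 = 1/f₂ − 1/d_o2 = 1/(27.0) − 1/(15.64) = -0.02690, so d_i2 = -37.2 cm.
The final image is virtual, 37.2 cm to the left of lens 2 (overall magnification ≈ -0.43).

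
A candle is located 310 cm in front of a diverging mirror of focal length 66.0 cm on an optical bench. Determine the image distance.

54.4 cm

For a diverging mirror, f = -66.0 cm.
Mirror equation: 1/q = 1/f − 1/p = 1/(-66.00) − 1/(310) = -0.01515 − 0.003226 = -0.01838, so q = -54.4 cm.
The image is virtual, upright and reduced, behind the mirror.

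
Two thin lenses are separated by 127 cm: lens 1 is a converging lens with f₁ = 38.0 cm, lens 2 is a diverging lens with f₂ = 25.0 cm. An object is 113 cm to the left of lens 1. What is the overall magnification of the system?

Lens 1: 1/d_i1 = 1/(38.0) − 1/(113) = 0.01747, so d_i1 = 57.25 cm; m₁ = −d_i1/d_o1 = -0.5066.
d_o2 = 127 − (57.25) = 69.75 cm.
f₂ = −25.0 cm (diverging).
Lens 2: 1/d_i2 = 1/(-25.0) − 1/(69.75) = -0.05434, so d_i2 = -18.40 cm; m₂ = −d_i2/d_o2 = +0.2639.
m = m₁·m₂ = (-0.5066)(+0.2639) = -0.134.

m = -0.134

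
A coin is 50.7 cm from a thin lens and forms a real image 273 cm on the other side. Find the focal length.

Real image ⇒ d_i = +273 cm.
1/f = 1/d_o + 1/d_i = 1/(50.7) + 1/(273) = 0.02339, so f = 42.8 cm.
Since f is positive, the thin lens is converging.

f = 42.8 cm (converging)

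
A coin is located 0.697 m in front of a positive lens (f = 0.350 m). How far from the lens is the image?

0.703 m

Lens equation: 1/d_i = 1/f − 1/d_o = 1/(0.3500) − 1/(0.697) = 2.857 − 1.435 = 1.422, so d_i = 0.703 m.
The image is real, inverted and enlarged, on the far side of the lens.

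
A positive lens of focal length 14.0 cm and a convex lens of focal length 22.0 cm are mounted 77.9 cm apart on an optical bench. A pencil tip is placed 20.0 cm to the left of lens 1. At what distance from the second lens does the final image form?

Lens 1: 1/d_i1 = 1/f₁ − 1/d_o1 = 1/(14.0) − 1/(20.0) = 0.02143, so d_i1 = 46.67 cm.
The intermediate image is 46.67 cm to the right of lens 1, which is 77.9 − (46.67) = 31.23 cm to the left of lens 2, so d_o2 = +31.23 cm.
Lens 2: 1/d_i2 = 1/f₂ − 1/d_o2 = 1/(22.0) − 1/(31.23) = 0.01343, so d_i2 = 74.4 cm.
The final image is real, 74.4 cm to the right of lens 2 (overall magnification ≈ 5.6).

74.4 cm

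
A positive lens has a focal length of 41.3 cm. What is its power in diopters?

f = 41.3 cm = 0.413 m.
P = 1/f = 1/(0.413 m) = +2.42 D.

P = +2.42 D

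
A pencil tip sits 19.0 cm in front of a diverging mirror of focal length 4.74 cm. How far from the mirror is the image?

For a diverging mirror, f = -4.74 cm.
Mirror equation: 1/v = 1/f − 1/u = 1/(-4.740) − 1/(19.0) = -0.2110 − 0.05263 = -0.2636, so v = -3.79 cm.
The image is virtual, upright and reduced, behind the mirror.

3.79 cm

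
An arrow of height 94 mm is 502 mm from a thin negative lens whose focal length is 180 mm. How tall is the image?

24.8 mm

For a negative lens, f = -180 mm.
1/d_i = 1/f − 1/d_o = 1/(-180.0) − 1/(502) = -0.007548, so d_i = -132.5 mm.
m = −d_i/d_o = +0.2639.
|h_i| = |m|·h_o = 0.2639 × 94 = 24.8 mm. The image is virtual, upright and reduced, on the same side as the object.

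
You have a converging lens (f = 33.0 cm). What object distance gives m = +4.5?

25.7 cm

m = −d_i/d_o ⇒ d_i = −m·d_o.
1/f = 1/d_o + 1/d_i = 1/d_o − 1/(m·d_o) = (1 − 1/m)/d_o, so d_o = f(1 − 1/m) = (33.00)(1 − 1/(+4.5)) = 25.7 cm.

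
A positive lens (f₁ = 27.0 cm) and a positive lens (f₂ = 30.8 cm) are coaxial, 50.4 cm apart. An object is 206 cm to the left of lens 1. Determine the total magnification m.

m = -0.405

Lens 1: 1/d_i1 = 1/(27.0) − 1/(206) = 0.03218, so d_i1 = 31.07 cm; m₁ = −d_i1/d_o1 = -0.1508.
d_o2 = 50.4 − (31.07) = 19.33 cm.
Lens 2: 1/d_i2 = 1/(30.8) − 1/(19.33) = -0.01927, so d_i2 = -51.91 cm; m₂ = −d_i2/d_o2 = +2.685.
m = m₁·m₂ = (-0.1508)(+2.685) = -0.405.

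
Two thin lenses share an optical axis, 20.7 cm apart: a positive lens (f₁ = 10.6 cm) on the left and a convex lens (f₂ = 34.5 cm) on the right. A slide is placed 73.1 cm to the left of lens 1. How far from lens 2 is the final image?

10.9 cm

Lens 1: 1/d_i1 = 1/f₁ − 1/d_o1 = 1/(10.6) − 1/(73.1) = 0.08066, so d_i1 = 12.40 cm.
The intermediate image is 12.40 cm to the right of lens 1, which is 20.7 − (12.40) = 8.300 cm to the left of lens 2, so d_o2 = +8.300 cm.
Lens 2: 1/d_i2 = 1/f₂ − 1/d_o2 = 1/(34.5) − 1/(8.300) = -0.09150, so d_i2 = -10.9 cm.
The final image is virtual, 10.9 cm to the left of lens 2 (overall magnification ≈ -0.22).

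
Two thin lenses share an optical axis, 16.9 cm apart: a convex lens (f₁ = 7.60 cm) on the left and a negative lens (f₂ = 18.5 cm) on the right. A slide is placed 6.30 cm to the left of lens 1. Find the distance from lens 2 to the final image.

13.8 cm

Lens 1: 1/d_i1 = 1/f₁ − 1/d_o1 = 1/(7.60) − 1/(6.30) = -0.02715, so d_i1 = -36.83 cm.
The intermediate image is 36.83 cm to the left of lens 1 (virtual), which is 16.9 − (-36.83) = 53.73 cm to the left of lens 2, so d_o2 = +53.73 cm.
Lens 2 is diverging, so f₂ = −18.5 cm.
Lens 2: 1/d_i2 = 1/f₂ − 1/d_o2 = 1/(-18.5) − 1/(53.73) = -0.07267, so d_i2 = -13.8 cm.
The final image is virtual, 13.8 cm to the left of lens 2 (overall magnification ≈ 1.5).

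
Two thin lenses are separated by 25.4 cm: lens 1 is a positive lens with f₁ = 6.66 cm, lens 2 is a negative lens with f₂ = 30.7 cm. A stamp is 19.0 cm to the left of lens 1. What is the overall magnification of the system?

Lens 1: 1/d_i1 = 1/(6.66) − 1/(19.0) = 0.09752, so d_i1 = 10.25 cm; m₁ = −d_i1/d_o1 = -0.5395.
d_o2 = 25.4 − (10.25) = 15.15 cm.
f₂ = −30.7 cm (diverging).
Lens 2: 1/d_i2 = 1/(-30.7) − 1/(15.15) = -0.09858, so d_i2 = -10.14 cm; m₂ = −d_i2/d_o2 = +0.6696.
m = m₁·m₂ = (-0.5395)(+0.6696) = -0.361.

m = -0.361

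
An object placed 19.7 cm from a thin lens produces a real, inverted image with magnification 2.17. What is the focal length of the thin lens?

f = 13.5 cm (converging)

m = −d_i/d_o ⇒ d_i = −m·d_o = −(-2.17)·(19.7) = 42.75 cm.
1/f = 1/d_o + 1/d_i = 1/(19.7) + 1/(42.75) = 0.07415, so f = 13.5 cm.
Since f is positive, the thin lens is converging.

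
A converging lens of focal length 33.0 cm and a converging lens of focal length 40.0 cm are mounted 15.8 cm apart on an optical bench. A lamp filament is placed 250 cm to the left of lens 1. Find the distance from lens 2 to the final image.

14.3 cm

Lens 1: 1/d_i1 = 1/f₁ − 1/d_o1 = 1/(33.0) − 1/(250) = 0.02630, so d_i1 = 38.02 cm.
The intermediate image is 38.02 cm to the right of lens 1, which lies 22.22 cm to the right of lens 2 — a virtual object — so d_o2 = −22.22 cm.
Lens 2: 1/d_i2 = 1/f₂ − 1/d_o2 = 1/(40.0) − 1/(-22.22) = 0.07000, so d_i2 = 14.3 cm.
The final image is real, 14.3 cm to the right of lens 2 (overall magnification ≈ -0.098).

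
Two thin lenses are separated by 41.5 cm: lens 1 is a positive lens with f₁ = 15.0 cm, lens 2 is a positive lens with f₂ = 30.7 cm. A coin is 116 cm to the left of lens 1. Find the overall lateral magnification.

Lens 1: 1/d_i1 = 1/(15.0) − 1/(116) = 0.05805, so d_i1 = 17.23 cm; m₁ = −d_i1/d_o1 = -0.1485.
d_o2 = 41.5 − (17.23) = 24.27 cm.
Lens 2: 1/d_i2 = 1/(30.7) − 1/(24.27) = -0.008630, so d_i2 = -115.9 cm; m₂ = −d_i2/d_o2 = +4.774.
m = m₁·m₂ = (-0.1485)(+4.774) = -0.709.

m = -0.709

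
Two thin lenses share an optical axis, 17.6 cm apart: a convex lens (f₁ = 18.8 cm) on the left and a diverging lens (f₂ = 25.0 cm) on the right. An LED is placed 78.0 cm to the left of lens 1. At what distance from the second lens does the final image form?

10.1 cm

Lens 1: 1/d_i1 = 1/f₁ − 1/d_o1 = 1/(18.8) − 1/(78.0) = 0.04037, so d_i1 = 24.77 cm.
The intermediate image is 24.77 cm to the right of lens 1, which lies 7.170 cm to the right of lens 2 — a virtual object — so d_o2 = −7.170 cm.
Lens 2 is diverging, so f₂ = −25.0 cm.
Lens 2: 1/d_i2 = 1/f₂ − 1/d_o2 = 1/(-25.0) − 1/(-7.170) = 0.09947, so d_i2 = 10.1 cm.
The final image is real, 10.1 cm to the right of lens 2 (overall magnification ≈ -0.45).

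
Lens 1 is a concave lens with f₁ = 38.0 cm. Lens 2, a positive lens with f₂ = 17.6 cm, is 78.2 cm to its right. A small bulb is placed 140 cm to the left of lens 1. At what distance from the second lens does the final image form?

21.0 cm

Lens 1 is diverging, so f₁ = −38.0 cm.
Lens 1: 1/d_i1 = 1/f₁ − 1/d_o1 = 1/(-38.0) − 1/(140) = -0.03346, so d_i1 = -29.89 cm.
The intermediate image is 29.89 cm to the left of lens 1 (virtual), which is 78.2 − (-29.89) = 108.1 cm to the left of lens 2, so d_o2 = +108.1 cm.
Lens 2: 1/d_i2 = 1/f₂ − 1/d_o2 = 1/(17.6) − 1/(108.1) = 0.04757, so d_i2 = 21.0 cm.
The final image is real, 21.0 cm to the right of lens 2 (overall magnification ≈ -0.042).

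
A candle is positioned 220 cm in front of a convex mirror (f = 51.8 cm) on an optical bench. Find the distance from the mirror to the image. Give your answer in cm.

41.9 cm

For a convex mirror, f = -51.8 cm.
Mirror equation: 1/s_i = 1/f − 1/s_o = 1/(-51.80) − 1/(220) = -0.01931 − 0.004545 = -0.02385, so s_i = -41.9 cm.
The image is virtual, upright and reduced, behind the mirror.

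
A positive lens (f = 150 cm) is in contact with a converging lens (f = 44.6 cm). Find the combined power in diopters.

P₁ = 1/f₁ = 1/(1.50 m) = +0.6667 D; P₂ = 1/f₂ = 1/(0.446 m) = +2.242 D.
For thin lenses in contact, P = P₁ + P₂ = (+0.6667) + (+2.242) = +2.91 D.

P = +2.91 D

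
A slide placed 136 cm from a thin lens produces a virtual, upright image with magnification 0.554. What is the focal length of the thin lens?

m = −d_i/d_o ⇒ d_i = −m·d_o = −(+0.554)·(136) = -75.34 cm.
1/f = 1/d_o + 1/d_i = 1/(136) + 1/(-75.34) = -0.005920, so f = -169 cm.
Since f is negative, the thin lens is diverging.

f = -169 cm (diverging)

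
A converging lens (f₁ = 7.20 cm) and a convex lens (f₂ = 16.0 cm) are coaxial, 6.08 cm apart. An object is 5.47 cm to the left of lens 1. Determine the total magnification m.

Lens 1: 1/d_i1 = 1/(7.20) − 1/(5.47) = -0.04393, so d_i1 = -22.77 cm; m₁ = −d_i1/d_o1 = +4.163.
d_o2 = 6.08 − (-22.77) = 28.85 cm.
Lens 2: 1/d_i2 = 1/(16.0) − 1/(28.85) = 0.02784, so d_i2 = 35.92 cm; m₂ = −d_i2/d_o2 = -1.245.
m = m₁·m₂ = (+4.163)(-1.245) = -5.18.

m = -5.18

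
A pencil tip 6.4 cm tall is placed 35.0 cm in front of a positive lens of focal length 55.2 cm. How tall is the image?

17.5 cm

1/d_i = 1/f − 1/d_o = 1/(55.20) − 1/(35.0) = -0.01046, so d_i = -95.64 cm.
m = −d_i/d_o = +2.733.
|h_i| = |m|·h_o = 2.733 × 6.4 = 17.5 cm. The image is virtual, upright and enlarged, on the same side as the object.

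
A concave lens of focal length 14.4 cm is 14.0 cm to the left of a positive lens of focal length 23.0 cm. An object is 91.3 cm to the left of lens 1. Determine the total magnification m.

f₁ = −14.4 cm (diverging).
Lens 1: 1/d_i1 = 1/(-14.4) − 1/(91.3) = -0.08040, so d_i1 = -12.44 cm; m₁ = −d_i1/d_o1 = +0.1363.
d_o2 = 14.0 − (-12.44) = 26.44 cm.
Lens 2: 1/d_i2 = 1/(23.0) − 1/(26.44) = 0.005657, so d_i2 = 176.8 cm; m₂ = −d_i2/d_o2 = -6.686.
m = m₁·m₂ = (+0.1363)(-6.686) = -0.911.

m = -0.911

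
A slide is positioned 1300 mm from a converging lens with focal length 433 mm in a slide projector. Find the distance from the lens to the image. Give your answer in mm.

649 mm

Lens equation: 1/s_i = 1/f − 1/s_o = 1/(433.0) − 1/(1300) = 0.002309 − 0.0007692 = 0.001540, so s_i = 649 mm.
The image is real, inverted and reduced, on the far side of the lens.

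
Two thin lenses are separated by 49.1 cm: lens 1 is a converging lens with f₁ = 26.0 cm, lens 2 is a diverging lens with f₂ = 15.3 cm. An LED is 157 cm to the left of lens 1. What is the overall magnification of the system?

Lens 1: 1/d_i1 = 1/(26.0) − 1/(157) = 0.03209, so d_i1 = 31.16 cm; m₁ = −d_i1/d_o1 = -0.1985.
d_o2 = 49.1 − (31.16) = 17.94 cm.
f₂ = −15.3 cm (diverging).
Lens 2: 1/d_i2 = 1/(-15.3) − 1/(17.94) = -0.1211, so d_i2 = -8.258 cm; m₂ = −d_i2/d_o2 = +0.4603.
m = m₁·m₂ = (-0.1985)(+0.4603) = -0.0914.

m = -0.0914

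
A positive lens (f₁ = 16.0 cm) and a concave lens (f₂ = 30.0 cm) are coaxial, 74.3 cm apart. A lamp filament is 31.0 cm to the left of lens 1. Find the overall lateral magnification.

m = -0.449

Lens 1: 1/d_i1 = 1/(16.0) − 1/(31.0) = 0.03024, so d_i1 = 33.07 cm; m₁ = −d_i1/d_o1 = -1.067.
d_o2 = 74.3 − (33.07) = 41.23 cm.
f₂ = −30.0 cm (diverging).
Lens 2: 1/d_i2 = 1/(-30.0) − 1/(41.23) = -0.05759, so d_i2 = -17.36 cm; m₂ = −d_i2/d_o2 = +0.4212.
m = m₁·m₂ = (-1.067)(+0.4212) = -0.449.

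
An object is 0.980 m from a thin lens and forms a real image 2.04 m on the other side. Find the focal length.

Real image ⇒ d_i = +2.04 m.
1/f = 1/d_o + 1/d_i = 1/(0.980) + 1/(2.04) = 1.511, so f = 0.662 m.
Since f is positive, the thin lens is converging.

f = 0.662 m (converging)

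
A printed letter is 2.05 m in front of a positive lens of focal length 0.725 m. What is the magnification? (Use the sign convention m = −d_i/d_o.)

1/d_i = 1/f − 1/d_o = 1/(0.7250) − 1/(2.05) = 0.8915, so d_i = 1.122 m.
m = −d_i/d_o = −(1.122)/(2.05) = -0.547.
The image is real, inverted and reduced, on the far side of the lens.

m = -0.547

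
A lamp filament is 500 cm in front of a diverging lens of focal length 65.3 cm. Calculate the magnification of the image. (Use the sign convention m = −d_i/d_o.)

m = +0.116

For a diverging lens, f = -65.3 cm.
1/d_i = 1/f − 1/d_o = 1/(-65.30) − 1/(500) = -0.01731, so d_i = -57.76 cm.
m = −d_i/d_o = −(-57.76)/(500) = +0.116.
The image is virtual, upright and reduced, on the same side as the object.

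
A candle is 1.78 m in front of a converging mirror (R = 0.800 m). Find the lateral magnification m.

f = R/2 = 0.800/2 = 0.4000 m.
1/d_i = 1/f − 1/d_o = 1/(0.4000) − 1/(1.78) = 1.938, so d_i = 0.5159 m.
m = −d_i/d_o = −(0.5159)/(1.78) = -0.290.
The image is real, inverted and reduced, in front of the mirror.

m = -0.290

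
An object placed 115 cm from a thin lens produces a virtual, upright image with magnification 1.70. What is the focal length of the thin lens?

m = −d_i/d_o ⇒ d_i = −m·d_o = −(+1.70)·(115) = -195.5 cm.
1/f = 1/d_o + 1/d_i = 1/(115) + 1/(-195.5) = 0.003581, so f = 279 cm.
Since f is positive, the thin lens is converging.

f = 279 cm (converging)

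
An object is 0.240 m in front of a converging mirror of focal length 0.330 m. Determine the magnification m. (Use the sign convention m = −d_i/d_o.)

1/d_i = 1/f − 1/d_o = 1/(0.3300) − 1/(0.240) = -1.136, so d_i = -0.8800 m.
m = −d_i/d_o = −(-0.8800)/(0.240) = +3.67.
The image is virtual, upright and enlarged, behind the mirror.

m = +3.67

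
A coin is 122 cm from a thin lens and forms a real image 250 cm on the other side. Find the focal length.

f = 82.0 cm (converging)

Real image ⇒ d_i = +250 cm.
1/f = 1/d_o + 1/d_i = 1/(122) + 1/(250) = 0.01220, so f = 82.0 cm.
Since f is positive, the thin lens is converging.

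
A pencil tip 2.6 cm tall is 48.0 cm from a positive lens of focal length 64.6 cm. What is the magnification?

1/d_i = 1/f − 1/d_o = 1/(64.60) − 1/(48.0) = -0.005353, so d_i = -186.8 cm.
m = −d_i/d_o = −(-186.8)/(48.0) = +3.89.
The image is virtual, upright and enlarged, on the same side as the object.

m = +3.89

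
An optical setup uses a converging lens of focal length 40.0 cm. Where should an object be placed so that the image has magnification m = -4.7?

48.5 cm

m = −d_i/d_o ⇒ d_i = −m·d_o.
1/f = 1/d_o + 1/d_i = 1/d_o − 1/(m·d_o) = (1 − 1/m)/d_o, so d_o = f(1 − 1/m) = (40.00)(1 − 1/(-4.7)) = 48.5 cm.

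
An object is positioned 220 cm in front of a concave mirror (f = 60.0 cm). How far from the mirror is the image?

Mirror equation: 1/s_i = 1/f − 1/s_o = 1/(60.00) − 1/(220) = 0.01667 − 0.004545 = 0.01212, so s_i = 82.5 cm.
The image is real, inverted and reduced, in front of the mirror.

82.5 cm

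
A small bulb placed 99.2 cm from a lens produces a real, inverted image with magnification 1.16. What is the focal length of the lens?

f = 53.3 cm (converging)

m = −d_i/d_o ⇒ d_i = −m·d_o = −(-1.16)·(99.2) = 115.1 cm.
1/f = 1/d_o + 1/d_i = 1/(99.2) + 1/(115.1) = 0.01877, so f = 53.3 cm.
Since f is positive, the lens is converging.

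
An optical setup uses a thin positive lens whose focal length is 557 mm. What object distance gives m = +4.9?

m = −d_i/d_o ⇒ d_i = −m·d_o.
1/f = 1/d_o + 1/d_i = 1/d_o − 1/(m·d_o) = (1 − 1/m)/d_o, so d_o = f(1 − 1/m) = (557.0)(1 − 1/(+4.9)) = 443 mm.

443 mm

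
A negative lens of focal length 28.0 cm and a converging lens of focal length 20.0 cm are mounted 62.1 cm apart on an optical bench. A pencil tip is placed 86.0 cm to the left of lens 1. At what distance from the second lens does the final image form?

Lens 1 is diverging, so f₁ = −28.0 cm.
Lens 1: 1/d_i1 = 1/f₁ − 1/d_o1 = 1/(-28.0) − 1/(86.0) = -0.04734, so d_i1 = -21.12 cm.
The intermediate image is 21.12 cm to the left of lens 1 (virtual), which is 62.1 − (-21.12) = 83.22 cm to the left of lens 2, so d_o2 = +83.22 cm.
Lens 2: 1/d_i2 = 1/f₂ − 1/d_o2 = 1/(20.0) − 1/(83.22) = 0.03798, so d_i2 = 26.3 cm.
The final image is real, 26.3 cm to the right of lens 2 (overall magnification ≈ -0.078).

26.3 cm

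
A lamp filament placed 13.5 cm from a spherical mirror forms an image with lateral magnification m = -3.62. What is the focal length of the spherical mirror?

m = −d_i/d_o ⇒ d_i = −m·d_o = −(-3.62)·(13.5) = 48.87 cm.
1/f = 1/d_o + 1/d_i = 1/(13.5) + 1/(48.87) = 0.09454, so f = 10.6 cm.
Since f is positive, the spherical mirror is concave.

f = 10.6 cm (concave)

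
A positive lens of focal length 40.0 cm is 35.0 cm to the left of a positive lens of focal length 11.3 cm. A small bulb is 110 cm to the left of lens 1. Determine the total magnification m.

m = -0.165

Lens 1: 1/d_i1 = 1/(40.0) − 1/(110) = 0.01591, so d_i1 = 62.86 cm; m₁ = −d_i1/d_o1 = -0.5715.
d_o2 = 35.0 − (62.86) = -27.86 cm (virtual object).
Lens 2: 1/d_i2 = 1/(11.3) − 1/(-27.86) = 0.1244, so d_i2 = 8.039 cm; m₂ = −d_i2/d_o2 = +0.2886.
m = m₁·m₂ = (-0.5715)(+0.2886) = -0.165.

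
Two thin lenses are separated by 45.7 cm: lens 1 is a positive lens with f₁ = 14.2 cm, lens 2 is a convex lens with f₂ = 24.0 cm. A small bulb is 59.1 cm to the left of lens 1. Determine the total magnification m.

Lens 1: 1/d_i1 = 1/(14.2) − 1/(59.1) = 0.05350, so d_i1 = 18.69 cm; m₁ = −d_i1/d_o1 = -0.3162.
d_o2 = 45.7 − (18.69) = 27.01 cm.
Lens 2: 1/d_i2 = 1/(24.0) − 1/(27.01) = 0.004643, so d_i2 = 215.4 cm; m₂ = −d_i2/d_o2 = -7.973.
m = m₁·m₂ = (-0.3162)(-7.973) = +2.52.

m = +2.52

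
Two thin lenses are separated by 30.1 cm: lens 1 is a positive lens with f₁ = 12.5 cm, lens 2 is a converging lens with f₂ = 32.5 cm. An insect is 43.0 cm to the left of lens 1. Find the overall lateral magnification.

m = -0.665

Lens 1: 1/d_i1 = 1/(12.5) − 1/(43.0) = 0.05674, so d_i1 = 17.62 cm; m₁ = −d_i1/d_o1 = -0.4098.
d_o2 = 30.1 − (17.62) = 12.48 cm.
Lens 2: 1/d_i2 = 1/(32.5) − 1/(12.48) = -0.04936, so d_i2 = -20.26 cm; m₂ = −d_i2/d_o2 = +1.623.
m = m₁·m₂ = (-0.4098)(+1.623) = -0.665.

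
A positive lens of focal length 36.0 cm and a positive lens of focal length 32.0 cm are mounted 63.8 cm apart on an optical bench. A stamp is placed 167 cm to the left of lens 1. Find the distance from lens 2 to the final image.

Lens 1: 1/d_i1 = 1/f₁ − 1/d_o1 = 1/(36.0) − 1/(167) = 0.02179, so d_i1 = 45.89 cm.
The intermediate image is 45.89 cm to the right of lens 1, which is 63.8 − (45.89) = 17.91 cm to the left of lens 2, so d_o2 = +17.91 cm.
Lens 2: 1/d_i2 = 1/f₂ − 1/d_o2 = 1/(32.0) − 1/(17.91) = -0.02458, so d_i2 = -40.7 cm.
The final image is virtual, 40.7 cm to the left of lens 2 (overall magnification ≈ -0.62).

40.7 cm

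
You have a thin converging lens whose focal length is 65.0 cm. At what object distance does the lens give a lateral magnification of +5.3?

52.7 cm

m = −d_i/d_o ⇒ d_i = −m·d_o.
1/f = 1/d_o + 1/d_i = 1/d_o − 1/(m·d_o) = (1 − 1/m)/d_o, so d_o = f(1 − 1/m) = (65.00)(1 − 1/(+5.3)) = 52.7 cm.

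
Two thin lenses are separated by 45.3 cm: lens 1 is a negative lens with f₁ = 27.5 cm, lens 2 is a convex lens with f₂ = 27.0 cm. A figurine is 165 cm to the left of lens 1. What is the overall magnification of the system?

f₁ = −27.5 cm (diverging).
Lens 1: 1/d_i1 = 1/(-27.5) − 1/(165) = -0.04242, so d_i1 = -23.57 cm; m₁ = −d_i1/d_o1 = +0.1428.
d_o2 = 45.3 − (-23.57) = 68.87 cm.
Lens 2: 1/d_i2 = 1/(27.0) − 1/(68.87) = 0.02252, so d_i2 = 44.41 cm; m₂ = −d_i2/d_o2 = -0.6449.
m = m₁·m₂ = (+0.1428)(-0.6449) = -0.0921.

m = -0.0921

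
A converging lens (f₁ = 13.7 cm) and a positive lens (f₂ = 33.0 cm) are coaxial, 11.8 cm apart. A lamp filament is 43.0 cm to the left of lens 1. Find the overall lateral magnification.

m = -0.374

Lens 1: 1/d_i1 = 1/(13.7) − 1/(43.0) = 0.04974, so d_i1 = 20.11 cm; m₁ = −d_i1/d_o1 = -0.4677.
d_o2 = 11.8 − (20.11) = -8.310 cm (virtual object).
Lens 2: 1/d_i2 = 1/(33.0) − 1/(-8.310) = 0.1506, so d_i2 = 6.638 cm; m₂ = −d_i2/d_o2 = +0.7988.
m = m₁·m₂ = (-0.4677)(+0.7988) = -0.374.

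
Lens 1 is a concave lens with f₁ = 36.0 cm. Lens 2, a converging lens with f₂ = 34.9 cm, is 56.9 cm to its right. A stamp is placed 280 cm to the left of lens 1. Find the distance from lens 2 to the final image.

57.5 cm

Lens 1 is diverging, so f₁ = −36.0 cm.
Lens 1: 1/d_i1 = 1/f₁ − 1/d_o1 = 1/(-36.0) − 1/(280) = -0.03135, so d_i1 = -31.90 cm.
The intermediate image is 31.90 cm to the left of lens 1 (virtual), which is 56.9 − (-31.90) = 88.80 cm to the left of lens 2, so d_o2 = +88.80 cm.
Lens 2: 1/d_i2 = 1/f₂ − 1/d_o2 = 1/(34.9) − 1/(88.80) = 0.01739, so d_i2 = 57.5 cm.
The final image is real, 57.5 cm to the right of lens 2 (overall magnification ≈ -0.074).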